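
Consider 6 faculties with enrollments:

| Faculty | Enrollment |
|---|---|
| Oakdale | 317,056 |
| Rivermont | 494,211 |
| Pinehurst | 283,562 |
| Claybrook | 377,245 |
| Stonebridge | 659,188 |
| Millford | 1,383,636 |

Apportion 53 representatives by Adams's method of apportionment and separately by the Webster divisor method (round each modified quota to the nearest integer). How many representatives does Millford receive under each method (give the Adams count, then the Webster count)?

Adams: Oakdale 5, Rivermont 7, Pinehurst 5, Claybrook 6, Stonebridge 10, Millford 20.
Webster: Oakdale 5, Rivermont 7, Pinehurst 4, Claybrook 6, Stonebridge 10, Millford 21.
Millford gets 20 under Adams and 21 under Webster.

20 and 21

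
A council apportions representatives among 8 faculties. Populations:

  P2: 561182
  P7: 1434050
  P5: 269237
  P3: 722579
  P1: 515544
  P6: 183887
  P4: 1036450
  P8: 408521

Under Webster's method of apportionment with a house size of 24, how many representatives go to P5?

1

Standard divisor 5131450/24 ≈ 213810.417; standard quotas: P2 2.625, P7 6.707, P5 1.259, P3 3.380, P1 2.411, P6 0.860, P4 4.848, P8 1.911.
Rounding to the nearest integer gives P2 3, P7 7, P5 1, P3 3, P1 2, P6 1, P4 5, P8 2 — total 24, matching the house size, so no adjustment is needed.
P5 receives 1.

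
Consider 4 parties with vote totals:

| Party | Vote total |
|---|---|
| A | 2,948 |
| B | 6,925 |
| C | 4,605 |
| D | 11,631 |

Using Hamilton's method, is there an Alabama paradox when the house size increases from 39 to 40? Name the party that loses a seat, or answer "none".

A

At 39 seats: A 5, B 10, C 7, D 17.
At 40 seats: A 4, B 11, C 7, D 18.
A drops from 5 to 4.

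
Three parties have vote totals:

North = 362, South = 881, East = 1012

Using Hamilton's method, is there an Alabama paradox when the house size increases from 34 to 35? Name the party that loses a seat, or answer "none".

North

At 34 seats: North 6, South 13, East 15.
At 35 seats: North 5, South 14, East 16.
North drops from 6 to 5.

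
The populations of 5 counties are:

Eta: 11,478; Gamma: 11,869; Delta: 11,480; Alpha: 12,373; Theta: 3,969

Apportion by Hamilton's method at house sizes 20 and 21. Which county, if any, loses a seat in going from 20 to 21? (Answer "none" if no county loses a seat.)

At 20 seats: Eta 4, Gamma 5, Delta 4, Alpha 5, Theta 2.
At 21 seats: Eta 5, Gamma 5, Delta 5, Alpha 5, Theta 1.
Theta drops from 2 to 1.

Theta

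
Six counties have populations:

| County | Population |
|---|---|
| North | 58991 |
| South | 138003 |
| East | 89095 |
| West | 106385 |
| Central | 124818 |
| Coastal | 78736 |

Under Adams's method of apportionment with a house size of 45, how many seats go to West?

Standard divisor 596028/45 ≈ 13245.067; standard quotas: North 4.454, South 10.419, East 6.727, West 8.032, Central 9.424, Coastal 5.945.
Rounding up gives 5, 11, 7, 9, 10, 6 = 48 seats, so the divisor must be adjusted.
With modified divisor 14300: modified quotas North 4.125, South 9.651, East 6.230, West 7.440, Central 8.729, Coastal 5.506.
Rounding up: North 5, South 10, East 7, West 8, Central 9, Coastal 6 (total 45).
West receives 8.

8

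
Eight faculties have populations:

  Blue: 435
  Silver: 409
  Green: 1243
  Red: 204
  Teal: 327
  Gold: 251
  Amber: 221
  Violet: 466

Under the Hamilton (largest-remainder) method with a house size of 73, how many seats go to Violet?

10

The standard divisor is 3556/73 ≈ 48.712.
Standard quotas: Blue 8.930, Silver 8.396, Green 25.517, Red 4.188, Teal 6.713, Gold 5.153, Amber 4.537, Violet 9.566.
Lower quotas: Blue 8, Silver 8, Green 25, Red 4, Teal 6, Gold 5, Amber 4, Violet 9 (sum 69, leaving 4 seats).
Remainders in descending order: Blue 0.930, Teal 0.713, Violet 0.566, Amber 0.537, Green 0.517, Silver 0.396, Red 0.188, Gold 0.153.
Largest remainders: Blue, Teal, Violet, Amber receive the extra seats.
Violet receives 10.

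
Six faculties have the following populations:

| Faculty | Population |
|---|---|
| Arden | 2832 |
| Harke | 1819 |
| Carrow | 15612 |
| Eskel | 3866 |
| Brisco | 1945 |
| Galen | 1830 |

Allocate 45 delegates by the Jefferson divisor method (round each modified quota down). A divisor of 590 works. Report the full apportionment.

Arden 4; Harke 3; Carrow 26; Eskel 6; Brisco 3; Galen 3

With modified divisor 590: modified quotas Arden 4.800, Harke 3.083, Carrow 26.461, Eskel 6.553, Brisco 3.297, Galen 3.102.
Rounding down: Arden 4, Harke 3, Carrow 26, Eskel 6, Brisco 3, Galen 3 (total 45).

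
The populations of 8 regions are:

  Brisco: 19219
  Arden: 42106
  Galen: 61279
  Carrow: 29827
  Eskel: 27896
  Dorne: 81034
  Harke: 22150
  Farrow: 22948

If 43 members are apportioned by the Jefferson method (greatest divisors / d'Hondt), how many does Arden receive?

Standard divisor 306459/43 ≈ 7126.953; standard quotas: Brisco 2.697, Arden 5.908, Galen 8.598, Carrow 4.185, Eskel 3.914, Dorne 11.370, Harke 3.108, Farrow 3.220.
Rounding down gives 2, 5, 8, 4, 3, 11, 3, 3 = 39 seats, so the divisor must be adjusted.
With modified divisor 6600: modified quotas Brisco 2.912, Arden 6.380, Galen 9.285, Carrow 4.519, Eskel 4.227, Dorne 12.278, Harke 3.356, Farrow 3.477.
Rounding down: Brisco 2, Arden 6, Galen 9, Carrow 4, Eskel 4, Dorne 12, Harke 3, Farrow 3 (total 43).
Arden receives 6.

6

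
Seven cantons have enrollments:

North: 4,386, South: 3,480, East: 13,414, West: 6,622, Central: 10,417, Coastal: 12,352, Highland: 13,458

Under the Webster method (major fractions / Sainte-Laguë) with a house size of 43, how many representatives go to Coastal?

8

Standard divisor 64129/43 ≈ 1491.372; standard quotas: North 2.941, South 2.333, East 8.994, West 4.440, Central 6.985, Coastal 8.282, Highland 9.024.
Rounding to the nearest integer gives 3, 2, 9, 4, 7, 8, 9 = 42 seats, so the divisor must be adjusted.
With modified divisor 1460: modified quotas North 3.004, South 2.384, East 9.188, West 4.536, Central 7.135, Coastal 8.460, Highland 9.218.
Rounding to the nearest integer: North 3, South 2, East 9, West 5, Central 7, Coastal 8, Highland 9 (total 43).
Coastal receives 8.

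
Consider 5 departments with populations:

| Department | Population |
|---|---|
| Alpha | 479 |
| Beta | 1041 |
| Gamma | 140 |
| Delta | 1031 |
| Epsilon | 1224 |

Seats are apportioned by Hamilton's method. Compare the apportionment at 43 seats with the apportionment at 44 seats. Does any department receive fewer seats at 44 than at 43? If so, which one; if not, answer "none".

Gamma

At 43 seats: Alpha 5, Beta 11, Gamma 2, Delta 11, Epsilon 14.
At 44 seats: Alpha 5, Beta 12, Gamma 1, Delta 12, Epsilon 14.
Gamma drops from 2 to 1.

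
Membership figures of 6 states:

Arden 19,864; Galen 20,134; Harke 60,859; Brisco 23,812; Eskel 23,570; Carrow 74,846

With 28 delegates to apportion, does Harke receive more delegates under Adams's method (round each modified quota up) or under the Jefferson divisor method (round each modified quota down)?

Jefferson

Adams: Arden 3, Galen 3, Harke 7, Brisco 3, Eskel 3, Carrow 9.
Jefferson: Arden 2, Galen 2, Harke 8, Brisco 3, Eskel 3, Carrow 10.
Harke gets 7 under Adams and 8 under Jefferson.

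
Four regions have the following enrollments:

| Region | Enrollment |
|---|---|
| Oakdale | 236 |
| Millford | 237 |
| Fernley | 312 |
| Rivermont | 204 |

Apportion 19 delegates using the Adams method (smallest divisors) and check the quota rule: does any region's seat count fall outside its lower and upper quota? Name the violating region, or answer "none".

none

Standard quotas: Oakdale 4.534, Millford 4.553, Fernley 5.994, Rivermont 3.919.
Adams allocation: Oakdale 4, Millford 5, Fernley 6, Rivermont 4.
Every allocation lies between the lower and upper quota.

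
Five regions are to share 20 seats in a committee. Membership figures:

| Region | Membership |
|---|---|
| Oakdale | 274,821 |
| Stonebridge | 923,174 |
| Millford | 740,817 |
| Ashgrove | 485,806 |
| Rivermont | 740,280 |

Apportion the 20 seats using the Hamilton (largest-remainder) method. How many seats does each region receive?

Oakdale=2, Stonebridge=6, Millford=5, Ashgrove=3, Rivermont=4

Total 3164898; standard divisor 3164898/20 ≈ 158244.9.
Standard quotas: Oakdale 1.7367, Stonebridge 5.8338, Millford 4.6815, Ashgrove 3.0700, Rivermont 4.6781.
Lower quotas: Oakdale 1, Stonebridge 5, Millford 4, Ashgrove 3, Rivermont 4 (sum 17, leaving 3 seats).
Remainders in descending order: Stonebridge 0.8338, Oakdale 0.7367, Millford 0.6815, Rivermont 0.6781, Ashgrove 0.0700.
Largest remainders: Stonebridge, Oakdale, Millford receive the extra seats.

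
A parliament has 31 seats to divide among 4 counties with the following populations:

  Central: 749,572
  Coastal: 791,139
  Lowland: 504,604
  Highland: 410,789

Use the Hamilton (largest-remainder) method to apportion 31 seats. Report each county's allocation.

Standard divisor: 2456104 ÷ 31 ≈ 79229.161.
Standard quotas: Central 9.4608, Coastal 9.9855, Lowland 6.3689, Highland 5.1848.
Lower quotas: Central 9, Coastal 9, Lowland 6, Highland 5 (sum 29, leaving 2 seats).
Remainders in descending order: Coastal 0.9855, Central 0.4608, Lowland 0.3689, Highland 0.1848.
Largest remainders: Coastal, Central receive the extra seats.

Central 10, Coastal 10, Lowland 6, Highland 5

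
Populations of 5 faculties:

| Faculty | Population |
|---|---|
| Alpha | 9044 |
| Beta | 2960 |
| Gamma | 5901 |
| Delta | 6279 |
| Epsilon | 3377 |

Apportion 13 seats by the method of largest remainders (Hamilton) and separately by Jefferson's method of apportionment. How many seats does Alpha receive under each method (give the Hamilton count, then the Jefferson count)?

Hamilton: Alpha 4, Beta 1, Gamma 3, Delta 3, Epsilon 2.
Jefferson: Alpha 5, Beta 1, Gamma 3, Delta 3, Epsilon 1.
Alpha gets 4 under Hamilton and 5 under Jefferson.

4 and 5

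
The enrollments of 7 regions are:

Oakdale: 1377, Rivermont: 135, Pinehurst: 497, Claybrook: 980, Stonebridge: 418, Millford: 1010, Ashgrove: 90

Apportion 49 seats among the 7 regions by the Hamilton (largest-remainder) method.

Oakdale: 15; Rivermont: 1; Pinehurst: 5; Claybrook: 11; Stonebridge: 5; Millford: 11; Ashgrove: 1

Total 4507; standard divisor 4507/49 ≈ 91.98.
Standard quotas: Oakdale 14.971, Rivermont 1.468, Pinehurst 5.403, Claybrook 10.655, Stonebridge 4.544, Millford 10.981, Ashgrove 0.978.
Lower quotas: Oakdale 14, Rivermont 1, Pinehurst 5, Claybrook 10, Stonebridge 4, Millford 10, Ashgrove 0 (sum 44, leaving 5 seats).
Remainders in descending order: Millford 0.981, Ashgrove 0.978, Oakdale 0.971, Claybrook 0.655, Stonebridge 0.544, Rivermont 0.468, Pinehurst 0.403.
The surplus seats go to Millford, Ashgrove, Oakdale, Claybrook, Stonebridge.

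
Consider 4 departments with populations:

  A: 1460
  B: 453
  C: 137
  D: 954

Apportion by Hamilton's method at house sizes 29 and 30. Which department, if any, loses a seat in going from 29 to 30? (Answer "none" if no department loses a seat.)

At 29 seats: A 14, B 5, C 1, D 9.
At 30 seats: A 15, B 4, C 1, D 10.
B drops from 5 to 4.

B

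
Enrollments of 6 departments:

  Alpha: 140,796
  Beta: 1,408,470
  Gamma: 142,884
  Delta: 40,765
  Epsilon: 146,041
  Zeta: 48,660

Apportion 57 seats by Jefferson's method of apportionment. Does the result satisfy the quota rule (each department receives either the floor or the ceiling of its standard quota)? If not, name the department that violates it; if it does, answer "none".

Beta

Standard quotas: Alpha 4.163, Beta 41.649, Gamma 4.225, Delta 1.205, Epsilon 4.318, Zeta 1.439.
Jefferson allocation: Alpha 4, Beta 43, Gamma 4, Delta 1, Epsilon 4, Zeta 1.
Beta has quota 41.649 (lower 41, upper 42) but receives 43 — outside the quota interval.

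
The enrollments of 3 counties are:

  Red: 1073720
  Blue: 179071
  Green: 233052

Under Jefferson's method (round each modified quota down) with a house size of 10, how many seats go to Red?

Standard divisor 1485843/10 ≈ 148584.3; standard quotas: Red 7.226, Blue 1.205, Green 1.568.
Rounding down gives 7, 1, 1 = 9 seats, so the divisor must be adjusted.
With modified divisor 126800: modified quotas Red 8.468, Blue 1.412, Green 1.838.
Rounding down: Red 8, Blue 1, Green 1 (total 10).
Red receives 8.

8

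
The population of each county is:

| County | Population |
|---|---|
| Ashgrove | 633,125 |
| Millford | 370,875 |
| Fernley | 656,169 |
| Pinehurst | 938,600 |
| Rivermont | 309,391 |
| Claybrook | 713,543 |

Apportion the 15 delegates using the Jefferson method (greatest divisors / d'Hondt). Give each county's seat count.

Ashgrove 3, Millford 1, Fernley 3, Pinehurst 4, Rivermont 1, Claybrook 3

Standard divisor 3621703/15 ≈ 241446.867; standard quotas: Ashgrove 2.622, Millford 1.536, Fernley 2.718, Pinehurst 3.887, Rivermont 1.281, Claybrook 2.955.
Rounding down gives 2, 1, 2, 3, 1, 2 = 11 seats, so the divisor must be adjusted.
With modified divisor 199400: modified quotas Ashgrove 3.175, Millford 1.860, Fernley 3.291, Pinehurst 4.707, Rivermont 1.552, Claybrook 3.578.
Rounding down: Ashgrove 3, Millford 1, Fernley 3, Pinehurst 4, Rivermont 1, Claybrook 3 (total 15).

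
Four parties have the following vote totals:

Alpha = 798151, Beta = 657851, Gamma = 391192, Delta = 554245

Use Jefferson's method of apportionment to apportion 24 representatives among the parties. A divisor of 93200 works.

With modified divisor 93200: modified quotas Alpha 8.564, Beta 7.058, Gamma 4.197, Delta 5.947.
Rounding down: Alpha 8, Beta 7, Gamma 4, Delta 5 (total 24).

Alpha 8, Beta 7, Gamma 4, Delta 5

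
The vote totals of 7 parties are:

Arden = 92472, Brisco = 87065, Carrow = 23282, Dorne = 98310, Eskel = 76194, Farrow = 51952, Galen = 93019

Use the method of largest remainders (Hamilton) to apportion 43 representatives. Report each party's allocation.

Arden 8, Brisco 7, Carrow 2, Dorne 8, Eskel 6, Farrow 4, Galen 8

Standard divisor: 522294 ÷ 43 ≈ 12146.372.
Standard quotas: Arden 7.6131, Brisco 7.1680, Carrow 1.9168, Dorne 8.0938, Eskel 6.2730, Farrow 4.2772, Galen 7.6582.
Lower quotas: Arden 7, Brisco 7, Carrow 1, Dorne 8, Eskel 6, Farrow 4, Galen 7 (sum 40, leaving 3 seats).
Remainders in descending order: Carrow 0.9168, Galen 0.6582, Arden 0.6131, Farrow 0.2772, Eskel 0.2730, Brisco 0.1680, Dorne 0.0938.
Largest remainders: Carrow, Galen, Arden receive the extra seats.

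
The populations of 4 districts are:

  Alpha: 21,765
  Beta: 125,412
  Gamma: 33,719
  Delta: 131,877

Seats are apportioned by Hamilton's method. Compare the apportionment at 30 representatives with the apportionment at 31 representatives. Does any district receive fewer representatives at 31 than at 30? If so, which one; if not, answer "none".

none

At 30 seats: Alpha 2, Beta 12, Gamma 3, Delta 13.
At 31 seats: Alpha 2, Beta 13, Gamma 3, Delta 13.
No district's allocation decreased.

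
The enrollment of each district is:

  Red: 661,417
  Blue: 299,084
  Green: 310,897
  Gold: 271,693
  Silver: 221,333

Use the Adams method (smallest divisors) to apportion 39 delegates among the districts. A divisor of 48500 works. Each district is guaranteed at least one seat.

Red: 14; Blue: 7; Green: 7; Gold: 6; Silver: 5

With modified divisor 48500: modified quotas Red 13.637, Blue 6.167, Green 6.410, Gold 5.602, Silver 4.564.
Rounding up: Red 14, Blue 7, Green 7, Gold 6, Silver 5 (total 39).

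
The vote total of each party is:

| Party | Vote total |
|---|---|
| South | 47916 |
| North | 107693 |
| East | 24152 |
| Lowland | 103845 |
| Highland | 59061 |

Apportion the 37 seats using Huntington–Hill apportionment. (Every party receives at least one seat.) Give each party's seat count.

With divisor 9243: modified quotas South 5.184, North 11.651, East 2.613, Lowland 11.235, Highland 6.390.
Geometric-mean thresholds: South √(5·6)=5.477, North √(11·12)=11.489, East √(2·3)=2.449, Lowland √(11·12)=11.489, Highland √(6·7)=6.481.
Each quota rounded against its threshold gives South 5, North 12, East 3, Lowland 11, Highland 6 (total 37).

South 5, North 12, East 3, Lowland 11, Highland 6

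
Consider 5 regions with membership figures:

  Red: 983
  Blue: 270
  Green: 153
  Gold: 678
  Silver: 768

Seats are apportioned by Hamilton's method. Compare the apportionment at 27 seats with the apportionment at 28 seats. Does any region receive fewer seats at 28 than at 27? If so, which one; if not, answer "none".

At 27 seats: Red 9, Blue 3, Green 2, Gold 6, Silver 7.
At 28 seats: Red 10, Blue 3, Green 1, Gold 7, Silver 7.
Green drops from 2 to 1.

Green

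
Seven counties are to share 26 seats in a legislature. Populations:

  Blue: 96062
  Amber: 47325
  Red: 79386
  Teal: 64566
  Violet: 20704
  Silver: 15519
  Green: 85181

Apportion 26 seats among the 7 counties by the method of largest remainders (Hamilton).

Total 408743; standard divisor 408743/26 ≈ 15720.885.
Standard quotas: Blue 6.1105, Amber 3.0103, Red 5.0497, Teal 4.1070, Violet 1.3170, Silver 0.9872, Green 5.4183.
Lower quotas: Blue 6, Amber 3, Red 5, Teal 4, Violet 1, Silver 0, Green 5 (sum 24, leaving 2 seats).
Remainders in descending order: Silver 0.9872, Green 0.4183, Violet 0.3170, Blue 0.1105, Teal 0.1070, Red 0.0497, Amber 0.0103.
Largest remainders: Silver, Green receive the extra seats.

Blue 6, Amber 3, Red 5, Teal 4, Violet 1, Silver 1, Green 6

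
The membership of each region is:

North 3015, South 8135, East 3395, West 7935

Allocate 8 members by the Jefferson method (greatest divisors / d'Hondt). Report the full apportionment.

Standard divisor 22480/8 ≈ 2810; standard quotas: North 1.073, South 2.895, East 1.208, West 2.824.
Rounding down gives 1, 2, 1, 2 = 6 seats, so the divisor must be adjusted.
With modified divisor 2300: modified quotas North 1.311, South 3.537, East 1.476, West 3.450.
Rounding down: North 1, South 3, East 1, West 3 (total 8).

North=1, South=3, East=1, West=3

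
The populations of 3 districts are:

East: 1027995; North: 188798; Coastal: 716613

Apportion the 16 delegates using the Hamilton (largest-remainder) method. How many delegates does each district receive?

The standard divisor is 1933406/16 ≈ 120837.875.
Standard quotas: East 8.5072, North 1.5624, Coastal 5.9304.
Lower quotas: East 8, North 1, Coastal 5 (sum 14, leaving 2 seats).
Remainders in descending order: Coastal 0.9304, North 0.5624, East 0.5072.
Largest remainders: Coastal, North receive the extra seats.

East=8, North=2, Coastal=6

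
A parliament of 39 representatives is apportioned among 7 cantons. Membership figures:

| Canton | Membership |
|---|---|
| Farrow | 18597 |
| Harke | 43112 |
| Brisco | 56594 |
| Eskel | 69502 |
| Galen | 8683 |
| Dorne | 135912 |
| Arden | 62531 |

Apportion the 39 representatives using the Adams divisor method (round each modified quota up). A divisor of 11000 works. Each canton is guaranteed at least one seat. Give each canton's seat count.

Farrow 2, Harke 4, Brisco 6, Eskel 7, Galen 1, Dorne 13, Arden 6

With modified divisor 11000: modified quotas Farrow 1.691, Harke 3.919, Brisco 5.145, Eskel 6.318, Galen 0.789, Dorne 12.356, Arden 5.685.
Rounding up: Farrow 2, Harke 4, Brisco 6, Eskel 7, Galen 1, Dorne 13, Arden 6 (total 39).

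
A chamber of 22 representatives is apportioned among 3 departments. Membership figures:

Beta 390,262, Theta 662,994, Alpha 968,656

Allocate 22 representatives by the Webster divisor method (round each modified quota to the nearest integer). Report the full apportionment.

Standard divisor 2021912/22 ≈ 91905.091; standard quotas: Beta 4.246, Theta 7.214, Alpha 10.540.
Rounding to the nearest integer gives Beta 4, Theta 7, Alpha 11 — total 22, matching the house size, so no adjustment is needed.

Beta 4; Theta 7; Alpha 11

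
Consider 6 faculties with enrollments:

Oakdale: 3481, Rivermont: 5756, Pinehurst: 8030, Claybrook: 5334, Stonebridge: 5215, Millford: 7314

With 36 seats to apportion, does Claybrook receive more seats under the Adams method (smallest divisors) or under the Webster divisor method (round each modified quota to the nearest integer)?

Adams: Oakdale 4, Rivermont 6, Pinehurst 8, Claybrook 6, Stonebridge 5, Millford 7.
Webster: Oakdale 4, Rivermont 6, Pinehurst 8, Claybrook 5, Stonebridge 5, Millford 8.
Claybrook gets 6 under Adams and 5 under Webster.

Adams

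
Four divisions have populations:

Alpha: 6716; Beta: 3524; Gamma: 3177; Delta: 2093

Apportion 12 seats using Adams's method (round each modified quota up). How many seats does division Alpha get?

Standard divisor 15510/12 ≈ 1292.5; standard quotas: Alpha 5.196, Beta 2.726, Gamma 2.458, Delta 1.619.
Rounding up gives 6, 3, 3, 2 = 14 seats, so the divisor must be adjusted.
With modified divisor 1630: modified quotas Alpha 4.120, Beta 2.162, Gamma 1.949, Delta 1.284.
Rounding up: Alpha 5, Beta 3, Gamma 2, Delta 2 (total 12).
Alpha receives 5.

5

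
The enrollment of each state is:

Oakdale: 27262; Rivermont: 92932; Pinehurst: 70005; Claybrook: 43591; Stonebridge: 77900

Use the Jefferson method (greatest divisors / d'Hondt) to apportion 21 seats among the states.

Oakdale 2, Rivermont 6, Pinehurst 5, Claybrook 3, Stonebridge 5

Standard divisor 311690/21 ≈ 14842.381; standard quotas: Oakdale 1.837, Rivermont 6.261, Pinehurst 4.717, Claybrook 2.937, Stonebridge 5.248.
Rounding down gives 1, 6, 4, 2, 5 = 18 seats, so the divisor must be adjusted.
With modified divisor 13450: modified quotas Oakdale 2.027, Rivermont 6.909, Pinehurst 5.205, Claybrook 3.241, Stonebridge 5.792.
Rounding down: Oakdale 2, Rivermont 6, Pinehurst 5, Claybrook 3, Stonebridge 5 (total 21).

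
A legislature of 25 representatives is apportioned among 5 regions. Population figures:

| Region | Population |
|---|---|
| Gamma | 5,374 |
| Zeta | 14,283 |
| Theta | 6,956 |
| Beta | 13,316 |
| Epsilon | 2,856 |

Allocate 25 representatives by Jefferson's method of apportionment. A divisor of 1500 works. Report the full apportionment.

Gamma 3; Zeta 9; Theta 4; Beta 8; Epsilon 1

With modified divisor 1500: modified quotas Gamma 3.583, Zeta 9.522, Theta 4.637, Beta 8.877, Epsilon 1.904.
Rounding down: Gamma 3, Zeta 9, Theta 4, Beta 8, Epsilon 1 (total 25).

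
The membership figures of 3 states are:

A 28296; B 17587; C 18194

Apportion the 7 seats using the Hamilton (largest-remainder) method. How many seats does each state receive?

A: 3; B: 2; C: 2

The standard divisor is 64077/7 ≈ 9153.857.
Standard quotas: A 3.0912, B 1.9213, C 1.9876.
Lower quotas: A 3, B 1, C 1 (sum 5, leaving 2 seats).
Remainders in descending order: C 0.9876, B 0.9213, A 0.0912.
Largest remainders: C, B receive the extra seats.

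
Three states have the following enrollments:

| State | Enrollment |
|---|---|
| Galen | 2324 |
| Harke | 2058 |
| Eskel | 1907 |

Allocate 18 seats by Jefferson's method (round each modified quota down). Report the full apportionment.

Galen 7, Harke 6, Eskel 5

Standard divisor 6289/18 ≈ 349.389; standard quotas: Galen 6.652, Harke 5.890, Eskel 5.458.
Rounding down gives 6, 5, 5 = 16 seats, so the divisor must be adjusted.
With modified divisor 320: modified quotas Galen 7.263, Harke 6.431, Eskel 5.959.
Rounding down: Galen 7, Harke 6, Eskel 5 (total 18).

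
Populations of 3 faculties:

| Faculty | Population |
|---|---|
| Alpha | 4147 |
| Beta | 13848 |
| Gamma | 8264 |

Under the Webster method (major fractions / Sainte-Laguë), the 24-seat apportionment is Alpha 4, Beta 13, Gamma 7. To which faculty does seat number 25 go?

Gamma

Priority for the next seat is population ÷ (current seats + 0.5).
Priorities: Alpha 921.556, Beta 1025.778, Gamma 1101.867.
Highest priority: Gamma.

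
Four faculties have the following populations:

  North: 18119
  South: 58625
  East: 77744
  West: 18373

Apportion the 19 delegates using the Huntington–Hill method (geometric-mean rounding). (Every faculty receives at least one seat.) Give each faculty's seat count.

With divisor 9104: modified quotas North 1.990, South 6.439, East 8.540, West 2.018.
Geometric-mean thresholds: North √(1·2)=1.414, South √(6·7)=6.481, East √(8·9)=8.485, West √(2·3)=2.449.
Each quota rounded against its threshold gives North 2, South 6, East 9, West 2 (total 19).

North: 2; South: 6; East: 9; West: 2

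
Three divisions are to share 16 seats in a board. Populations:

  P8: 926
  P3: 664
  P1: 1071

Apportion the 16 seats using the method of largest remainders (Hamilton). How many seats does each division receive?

Standard divisor: 2661 ÷ 16 ≈ 166.312.
Standard quotas: P8 5.568, P3 3.992, P1 6.440.
Lower quotas: P8 5, P3 3, P1 6 (sum 14, leaving 2 seats).
Remainders in descending order: P3 0.992, P8 0.568, P1 0.440.
Largest remainders: P3, P8 receive the extra seats.

P8: 6, P3: 4, P1: 6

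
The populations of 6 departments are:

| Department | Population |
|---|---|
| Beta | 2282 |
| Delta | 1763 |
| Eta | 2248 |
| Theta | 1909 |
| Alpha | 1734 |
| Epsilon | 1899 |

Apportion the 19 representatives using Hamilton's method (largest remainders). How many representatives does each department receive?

Beta=4, Delta=3, Eta=3, Theta=3, Alpha=3, Epsilon=3

Total 11835; standard divisor 11835/19 ≈ 622.895.
Standard quotas: Beta 3.664, Delta 2.830, Eta 3.609, Theta 3.065, Alpha 2.784, Epsilon 3.049.
Lower quotas: Beta 3, Delta 2, Eta 3, Theta 3, Alpha 2, Epsilon 3 (sum 16, leaving 3 seats).
Remainders in descending order: Delta 0.830, Alpha 0.784, Beta 0.664, Eta 0.609, Theta 0.065, Epsilon 0.049.
The surplus seats go to Delta, Alpha, Beta.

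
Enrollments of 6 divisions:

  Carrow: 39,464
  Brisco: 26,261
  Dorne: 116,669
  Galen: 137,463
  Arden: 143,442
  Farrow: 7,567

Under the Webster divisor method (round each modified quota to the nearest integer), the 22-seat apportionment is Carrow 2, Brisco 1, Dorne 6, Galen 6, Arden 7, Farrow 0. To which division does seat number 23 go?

Priority for the next seat is population ÷ (current seats + 0.5).
Priorities: Carrow 15785.600, Brisco 17507.333, Dorne 17949.077, Galen 21148.154, Arden 19125.600, Farrow 15134.000.
Highest priority: Galen.

Galen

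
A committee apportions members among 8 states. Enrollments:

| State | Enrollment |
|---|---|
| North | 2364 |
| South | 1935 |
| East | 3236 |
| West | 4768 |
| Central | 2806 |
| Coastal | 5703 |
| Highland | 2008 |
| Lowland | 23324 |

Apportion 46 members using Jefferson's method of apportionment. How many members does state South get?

2

Standard divisor 46144/46 ≈ 1003.13; standard quotas: North 2.357, South 1.929, East 3.226, West 4.753, Central 2.797, Coastal 5.685, Highland 2.002, Lowland 23.251.
Rounding down gives 2, 1, 3, 4, 2, 5, 2, 23 = 42 seats, so the divisor must be adjusted.
With modified divisor 943: modified quotas North 2.507, South 2.052, East 3.432, West 5.056, Central 2.976, Coastal 6.048, Highland 2.129, Lowland 24.734.
Rounding down: North 2, South 2, East 3, West 5, Central 2, Coastal 6, Highland 2, Lowland 24 (total 46).
South receives 2.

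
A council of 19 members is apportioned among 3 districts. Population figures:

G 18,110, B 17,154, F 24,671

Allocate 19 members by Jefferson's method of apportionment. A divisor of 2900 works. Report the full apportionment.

With modified divisor 2900: modified quotas G 6.245, B 5.915, F 8.507.
Rounding down: G 6, B 5, F 8 (total 19).

G 6, B 5, F 8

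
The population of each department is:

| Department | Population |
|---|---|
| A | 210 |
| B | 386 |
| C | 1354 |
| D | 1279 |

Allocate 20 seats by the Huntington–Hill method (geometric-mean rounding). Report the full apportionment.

A: 1; B: 2; C: 9; D: 8

With divisor 159: modified quotas A 1.321, B 2.428, C 8.516, D 8.044.
Geometric-mean thresholds: A √(1·2)=1.414, B √(2·3)=2.449, C √(8·9)=8.485, D √(8·9)=8.485.
Each quota rounded against its threshold gives A 1, B 2, C 9, D 8 (total 20).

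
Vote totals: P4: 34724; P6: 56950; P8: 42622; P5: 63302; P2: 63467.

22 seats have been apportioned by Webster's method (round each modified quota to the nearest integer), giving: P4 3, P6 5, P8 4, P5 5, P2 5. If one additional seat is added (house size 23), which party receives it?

P2

Priority for the next seat is population ÷ (current seats + 0.5).
Priorities: P4 9921.143, P6 10354.545, P8 9471.556, P5 11509.455, P2 11539.455.
Highest priority: P2.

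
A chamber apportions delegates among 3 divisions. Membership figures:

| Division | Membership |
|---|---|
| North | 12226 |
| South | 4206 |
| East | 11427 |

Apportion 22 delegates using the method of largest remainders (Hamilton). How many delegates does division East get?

Total 27859; standard divisor 27859/22 ≈ 1266.318.
Standard quotas: North 9.6548, South 3.3214, East 9.0238.
Lower quotas: North 9, South 3, East 9 (sum 21, leaving 1 seat).
Remainders in descending order: North 0.6548, South 0.3214, East 0.0238.
The surplus seat goes to North.
East receives 9.

9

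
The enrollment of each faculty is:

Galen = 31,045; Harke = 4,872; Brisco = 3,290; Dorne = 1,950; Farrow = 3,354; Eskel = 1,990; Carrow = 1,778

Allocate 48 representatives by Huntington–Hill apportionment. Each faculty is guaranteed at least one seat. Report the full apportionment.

With divisor 1002: modified quotas Galen 30.983, Harke 4.862, Brisco 3.283, Dorne 1.946, Farrow 3.347, Eskel 1.986, Carrow 1.774.
Geometric-mean thresholds: Galen √(30·31)=30.496, Harke √(4·5)=4.472, Brisco √(3·4)=3.464, Dorne √(1·2)=1.414, Farrow √(3·4)=3.464, Eskel √(1·2)=1.414, Carrow √(1·2)=1.414.
Each quota rounded against its threshold gives Galen 31, Harke 5, Brisco 3, Dorne 2, Farrow 3, Eskel 2, Carrow 2 (total 48).

Galen 31, Harke 5, Brisco 3, Dorne 2, Farrow 3, Eskel 2, Carrow 2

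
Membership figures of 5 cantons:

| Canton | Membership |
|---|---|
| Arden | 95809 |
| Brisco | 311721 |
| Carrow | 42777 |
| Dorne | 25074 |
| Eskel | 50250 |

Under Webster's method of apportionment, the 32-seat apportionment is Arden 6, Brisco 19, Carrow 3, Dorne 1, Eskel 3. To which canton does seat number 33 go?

Priority for the next seat is population ÷ (current seats + 0.5).
Priorities: Arden 14739.846, Brisco 15985.692, Carrow 12222.000, Dorne 16716.000, Eskel 14357.143.
Highest priority: Dorne.

Dorne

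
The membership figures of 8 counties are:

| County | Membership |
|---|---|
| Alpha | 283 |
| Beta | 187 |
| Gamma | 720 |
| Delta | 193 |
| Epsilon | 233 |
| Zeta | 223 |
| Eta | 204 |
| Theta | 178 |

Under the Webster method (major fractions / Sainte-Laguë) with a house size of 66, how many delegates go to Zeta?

Standard divisor 2221/66 ≈ 33.652; standard quotas: Alpha 8.410, Beta 5.557, Gamma 21.396, Delta 5.735, Epsilon 6.924, Zeta 6.627, Eta 6.062, Theta 5.290.
Rounding to the nearest integer gives Alpha 8, Beta 6, Gamma 21, Delta 6, Epsilon 7, Zeta 7, Eta 6, Theta 5 — total 66, matching the house size, so no adjustment is needed.
Zeta receives 7.

7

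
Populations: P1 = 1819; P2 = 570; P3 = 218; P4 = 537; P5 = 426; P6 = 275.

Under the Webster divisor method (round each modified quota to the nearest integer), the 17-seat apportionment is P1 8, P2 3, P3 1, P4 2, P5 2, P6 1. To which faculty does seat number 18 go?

Priority for the next seat is population ÷ (current seats + 0.5).
Priorities: P1 214.000, P2 162.857, P3 145.333, P4 214.800, P5 170.400, P6 183.333.
Highest priority: P4.

P4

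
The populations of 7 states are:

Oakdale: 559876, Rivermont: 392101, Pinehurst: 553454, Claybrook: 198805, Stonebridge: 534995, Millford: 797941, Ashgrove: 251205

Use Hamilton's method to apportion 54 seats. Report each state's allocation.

Standard divisor: 3288377 ÷ 54 ≈ 60895.87.
Standard quotas: Oakdale 9.1940, Rivermont 6.4389, Pinehurst 9.0885, Claybrook 3.2647, Stonebridge 8.7854, Millford 13.1034, Ashgrove 4.1252.
Lower quotas: Oakdale 9, Rivermont 6, Pinehurst 9, Claybrook 3, Stonebridge 8, Millford 13, Ashgrove 4 (sum 52, leaving 2 seats).
Remainders in descending order: Stonebridge 0.7854, Rivermont 0.4389, Claybrook 0.2647, Oakdale 0.1940, Ashgrove 0.1252, Millford 0.1034, Pinehurst 0.0885.
Largest remainders: Stonebridge, Rivermont receive the extra seats.

Oakdale 9, Rivermont 7, Pinehurst 9, Claybrook 3, Stonebridge 9, Millford 13, Ashgrove 4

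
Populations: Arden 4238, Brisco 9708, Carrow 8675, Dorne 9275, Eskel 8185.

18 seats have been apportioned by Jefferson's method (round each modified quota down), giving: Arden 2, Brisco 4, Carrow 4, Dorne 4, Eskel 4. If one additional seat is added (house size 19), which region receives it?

Brisco

Priority for the next seat is population ÷ (current seats + 1).
Priorities: Arden 1412.667, Brisco 1941.600, Carrow 1735.000, Dorne 1855.000, Eskel 1637.000.
Highest priority: Brisco.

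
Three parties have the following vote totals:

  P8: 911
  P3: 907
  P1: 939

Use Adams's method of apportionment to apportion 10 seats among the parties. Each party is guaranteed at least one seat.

P8=3, P3=3, P1=4

Standard divisor 2757/10 ≈ 275.7; standard quotas: P8 3.304, P3 3.290, P1 3.406.
Rounding up gives 4, 4, 4 = 12 seats, so the divisor must be adjusted.
With modified divisor 310: modified quotas P8 2.939, P3 2.926, P1 3.029.
Rounding up: P8 3, P3 3, P1 4 (total 10).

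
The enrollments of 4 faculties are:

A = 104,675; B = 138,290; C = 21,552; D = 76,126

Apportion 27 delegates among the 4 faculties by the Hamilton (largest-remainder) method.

Standard divisor: 340643 ÷ 27 ≈ 12616.407.
Standard quotas: A 8.2967, B 10.9611, C 1.7083, D 6.0339.
Lower quotas: A 8, B 10, C 1, D 6 (sum 25, leaving 2 seats).
Remainders in descending order: B 0.9611, C 0.7083, A 0.2967, D 0.0339.
Largest remainders: B, C receive the extra seats.

A: 8, B: 11, C: 2, D: 6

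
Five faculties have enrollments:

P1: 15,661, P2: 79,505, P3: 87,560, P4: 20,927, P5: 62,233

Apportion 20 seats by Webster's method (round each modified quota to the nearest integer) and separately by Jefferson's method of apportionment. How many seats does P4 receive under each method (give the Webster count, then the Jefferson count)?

Webster: P1 1, P2 6, P3 6, P4 2, P5 5.
Jefferson: P1 1, P2 6, P3 7, P4 1, P5 5.
P4 gets 2 under Webster and 1 under Jefferson.

2 and 1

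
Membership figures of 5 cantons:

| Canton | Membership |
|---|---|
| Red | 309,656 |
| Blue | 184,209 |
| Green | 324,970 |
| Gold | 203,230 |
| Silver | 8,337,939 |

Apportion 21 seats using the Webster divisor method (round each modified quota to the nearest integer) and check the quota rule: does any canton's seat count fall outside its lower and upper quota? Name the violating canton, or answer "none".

Standard quotas: Red 0.695, Blue 0.413, Green 0.729, Gold 0.456, Silver 18.707.
Webster allocation: Red 1, Blue 0, Green 1, Gold 0, Silver 19.
Every allocation lies between the lower and upper quota.

none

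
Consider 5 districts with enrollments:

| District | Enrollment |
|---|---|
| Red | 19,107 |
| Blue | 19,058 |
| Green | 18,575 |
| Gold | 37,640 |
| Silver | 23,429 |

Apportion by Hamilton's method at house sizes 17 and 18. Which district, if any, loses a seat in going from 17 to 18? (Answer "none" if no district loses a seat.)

none

At 17 seats: Red 3, Blue 3, Green 3, Gold 5, Silver 3.
At 18 seats: Red 3, Blue 3, Green 3, Gold 6, Silver 3.
No district's allocation decreased.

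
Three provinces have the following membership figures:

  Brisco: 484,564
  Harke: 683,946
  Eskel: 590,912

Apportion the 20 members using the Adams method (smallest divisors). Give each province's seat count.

Standard divisor 1759422/20 ≈ 87971.1; standard quotas: Brisco 5.508, Harke 7.775, Eskel 6.717.
Rounding up gives 6, 8, 7 = 21 seats, so the divisor must be adjusted.
With modified divisor 97310: modified quotas Brisco 4.980, Harke 7.029, Eskel 6.072.
Rounding up: Brisco 5, Harke 8, Eskel 7 (total 20).

Brisco 5, Harke 8, Eskel 7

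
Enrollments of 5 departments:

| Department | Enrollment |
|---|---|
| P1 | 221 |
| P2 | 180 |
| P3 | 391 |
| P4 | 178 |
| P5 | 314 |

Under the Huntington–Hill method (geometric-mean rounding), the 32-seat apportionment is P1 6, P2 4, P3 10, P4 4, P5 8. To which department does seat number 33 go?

P2

Priority for the next seat is population ÷ (√(s·(s+1))).
Priorities: P1 34.101, P2 40.249, P3 37.280, P4 39.802, P5 37.005.
Highest priority: P2.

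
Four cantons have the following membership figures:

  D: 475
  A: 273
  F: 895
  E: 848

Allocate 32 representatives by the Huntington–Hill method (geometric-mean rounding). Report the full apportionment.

D=6; A=4; F=11; E=11

With divisor 78: modified quotas D 6.090, A 3.500, F 11.474, E 10.872.
Geometric-mean thresholds: D √(6·7)=6.481, A √(3·4)=3.464, F √(11·12)=11.489, E √(10·11)=10.488.
Each quota rounded against its threshold gives D 6, A 4, F 11, E 11 (total 32).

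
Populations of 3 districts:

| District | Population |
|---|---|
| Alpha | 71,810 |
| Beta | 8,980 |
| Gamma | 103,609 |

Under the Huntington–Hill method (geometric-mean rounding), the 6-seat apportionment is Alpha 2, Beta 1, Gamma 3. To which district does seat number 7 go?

Priority for the next seat is population ÷ (√(s·(s+1))).
Priorities: Alpha 29316.310, Beta 6349.819, Gamma 29909.342.
Highest priority: Gamma.

Gamma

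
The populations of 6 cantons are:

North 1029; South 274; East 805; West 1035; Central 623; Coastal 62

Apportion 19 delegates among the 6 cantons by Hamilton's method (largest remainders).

The standard divisor is 3828/19 ≈ 201.474.
Standard quotas: North 5.107, South 1.360, East 3.996, West 5.137, Central 3.092, Coastal 0.308.
Lower quotas: North 5, South 1, East 3, West 5, Central 3, Coastal 0 (sum 17, leaving 2 seats).
Remainders in descending order: East 0.996, South 0.360, Coastal 0.308, West 0.137, North 0.107, Central 0.092.
Largest remainders: East, South receive the extra seats.

North 5, South 2, East 4, West 5, Central 3, Coastal 0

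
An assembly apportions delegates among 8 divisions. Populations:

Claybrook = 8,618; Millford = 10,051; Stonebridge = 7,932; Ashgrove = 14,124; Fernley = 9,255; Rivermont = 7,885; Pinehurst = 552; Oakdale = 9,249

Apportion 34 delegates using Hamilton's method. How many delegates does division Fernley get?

Standard divisor: 67666 ÷ 34 ≈ 1990.176.
Standard quotas: Claybrook 4.3303, Millford 5.0503, Stonebridge 3.9856, Ashgrove 7.0969, Fernley 4.6503, Rivermont 3.9620, Pinehurst 0.2774, Oakdale 4.6473.
Lower quotas: Claybrook 4, Millford 5, Stonebridge 3, Ashgrove 7, Fernley 4, Rivermont 3, Pinehurst 0, Oakdale 4 (sum 30, leaving 4 seats).
Remainders in descending order: Stonebridge 0.9856, Rivermont 0.9620, Fernley 0.6503, Oakdale 0.6473, Claybrook 0.3303, Pinehurst 0.2774, Ashgrove 0.0969, Millford 0.0503.
The surplus seats go to Stonebridge, Rivermont, Fernley, Oakdale.
Fernley receives 5.

5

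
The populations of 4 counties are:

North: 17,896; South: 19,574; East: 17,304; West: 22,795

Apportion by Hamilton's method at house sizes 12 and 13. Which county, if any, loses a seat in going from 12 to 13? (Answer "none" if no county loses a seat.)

none

At 12 seats: North 3, South 3, East 3, West 3.
At 13 seats: North 3, South 3, East 3, West 4.
No county's allocation decreased.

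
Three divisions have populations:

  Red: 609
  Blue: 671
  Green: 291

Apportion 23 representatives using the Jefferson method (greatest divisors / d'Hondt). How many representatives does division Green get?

Standard divisor 1571/23 ≈ 68.304; standard quotas: Red 8.916, Blue 9.824, Green 4.260.
Rounding down gives 8, 9, 4 = 21 seats, so the divisor must be adjusted.
With modified divisor 64: modified quotas Red 9.516, Blue 10.484, Green 4.547.
Rounding down: Red 9, Blue 10, Green 4 (total 23).
Green receives 4.

4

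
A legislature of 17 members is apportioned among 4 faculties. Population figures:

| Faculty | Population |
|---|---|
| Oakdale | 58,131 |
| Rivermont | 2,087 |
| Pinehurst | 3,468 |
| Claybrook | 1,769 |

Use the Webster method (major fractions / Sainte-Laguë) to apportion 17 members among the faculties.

Oakdale 15; Rivermont 1; Pinehurst 1; Claybrook 0

Standard divisor 65455/17 ≈ 3850.294; standard quotas: Oakdale 15.098, Rivermont 0.542, Pinehurst 0.901, Claybrook 0.459.
Rounding to the nearest integer gives Oakdale 15, Rivermont 1, Pinehurst 1, Claybrook 0 — total 17, matching the house size, so no adjustment is needed.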